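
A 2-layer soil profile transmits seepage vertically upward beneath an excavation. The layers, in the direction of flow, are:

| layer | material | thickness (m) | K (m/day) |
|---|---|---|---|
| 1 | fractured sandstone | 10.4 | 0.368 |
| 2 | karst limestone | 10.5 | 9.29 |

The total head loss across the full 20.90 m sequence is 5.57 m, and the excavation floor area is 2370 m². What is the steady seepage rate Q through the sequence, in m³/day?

449

Flow is perpendicular to layering, so the layers act in series and the equivalent K is the thickness-weighted harmonic mean.
Total thickness L = 10.4 + 10.5 = 20.90 m.
Σ(b_i/K_i) = 10.4/0.368 + 10.5/9.29 = 29.39 d.
K_eq = L / Σ(b_i/K_i) = 20.90 / 29.39 = 0.7111 m/day.
Q = K_eq · A · (Δh/L) = 0.7111 × 2370 × (5.57/20.90) = 449.1 m³/day.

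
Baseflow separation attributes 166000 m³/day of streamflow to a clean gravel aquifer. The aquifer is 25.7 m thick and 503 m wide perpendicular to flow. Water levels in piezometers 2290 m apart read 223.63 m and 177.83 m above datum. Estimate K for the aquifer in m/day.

642

Cross-sectional area A = 503 × 25.7 = 12927 m².
Hydraulic gradient i = (223.63 − 177.83) / 2290 = 45.8 / 2290 = 0.02000.
From Q = K·A·i, K = Q / (A·i) = 166000 / (12927 × 0.02000) = 642.1 m/day.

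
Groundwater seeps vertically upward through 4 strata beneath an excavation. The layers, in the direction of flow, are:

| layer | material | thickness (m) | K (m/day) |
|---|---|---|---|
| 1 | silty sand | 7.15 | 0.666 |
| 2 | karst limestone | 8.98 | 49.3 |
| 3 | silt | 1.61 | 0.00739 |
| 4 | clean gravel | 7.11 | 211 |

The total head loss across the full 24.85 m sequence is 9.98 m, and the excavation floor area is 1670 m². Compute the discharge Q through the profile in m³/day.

72.8

Flow is perpendicular to layering, so the layers act in series and the equivalent K is the thickness-weighted harmonic mean.
Total thickness L = 7.15 + 8.98 + 1.61 + 7.11 = 24.85 m.
Σ(b_i/K_i) = 7.15/0.666 + 8.98/49.3 + 1.61/0.00739 + 7.11/211 = 228.8 d.
K_eq = L / Σ(b_i/K_i) = 24.85 / 228.8 = 0.1086 m/day.
Q = K_eq · A · (Δh/L) = 0.1086 × 1670 × (9.98/24.85) = 72.84 m³/day.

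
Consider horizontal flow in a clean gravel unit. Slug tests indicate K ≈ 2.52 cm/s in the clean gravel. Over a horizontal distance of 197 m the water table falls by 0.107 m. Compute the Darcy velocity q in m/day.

1.18

Convert K: 2.52 cm/s × 864 = 2177 m/day.
Hydraulic gradient i = Δh / L = 0.107 / 197 = 0.0005431.
Specific discharge q = K · i = 2177 × 0.0005431 = 1.183 m/day.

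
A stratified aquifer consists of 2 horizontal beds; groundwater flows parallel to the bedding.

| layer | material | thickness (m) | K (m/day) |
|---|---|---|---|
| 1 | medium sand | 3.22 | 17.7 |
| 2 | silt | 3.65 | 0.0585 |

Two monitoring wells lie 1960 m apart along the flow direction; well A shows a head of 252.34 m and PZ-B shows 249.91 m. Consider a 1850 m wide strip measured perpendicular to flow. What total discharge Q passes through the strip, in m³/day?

131

Flow is parallel to layering, so each bed carries its own Darcy discharge and the transmissivities add.
Σ(K_i·b_i) = 17.7×3.22 + 0.0585×3.65 = 57.21 m²/day.
Hydraulic gradient i = (252.34 − 249.91) / 1960 = 2.43 / 1960 = 0.001240.
Q = Σ(K_i·b_i) · W · i = 57.21 × 1850 × 0.001240 = 131.2 m³/day.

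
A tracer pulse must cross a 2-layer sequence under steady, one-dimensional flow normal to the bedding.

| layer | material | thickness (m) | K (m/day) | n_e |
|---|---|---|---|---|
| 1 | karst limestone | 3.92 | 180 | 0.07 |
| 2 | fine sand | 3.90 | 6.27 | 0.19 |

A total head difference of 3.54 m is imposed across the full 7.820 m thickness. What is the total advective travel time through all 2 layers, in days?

With flow normal to the layers, continuity requires the same specific discharge q through every layer.
Σ(b_i/K_i) = 3.92/180 + 3.90/6.27 = 0.6438 d.
q = Δh / Σ(b_i/K_i) = 3.54 / 0.6438 = 5.499 m/day.
In each layer the seepage velocity is v_i = q/n_i, so the layer transit time is t_i = b_i·n_i / q:
  layer 1 (karst limestone): t_1 = 3.92 × 0.07 / 5.499 = 0.04990 d
  layer 2 (fine sand): t_2 = 3.90 × 0.19 / 5.499 = 0.1348 d
Total t = Σ t_i = 0.1847 days.

0.185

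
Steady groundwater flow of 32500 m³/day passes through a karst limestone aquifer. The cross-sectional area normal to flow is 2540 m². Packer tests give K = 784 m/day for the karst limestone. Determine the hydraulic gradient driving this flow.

From Q = K·A·i, i = Q / (K·A) = 32500 / (784.0 × 2540) = 0.01632.

0.0163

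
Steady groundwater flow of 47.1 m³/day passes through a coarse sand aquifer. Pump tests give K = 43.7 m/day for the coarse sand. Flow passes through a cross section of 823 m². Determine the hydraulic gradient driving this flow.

0.00131

From Q = K·A·i, i = Q / (K·A) = 47.1 / (43.70 × 823.0) = 0.001310.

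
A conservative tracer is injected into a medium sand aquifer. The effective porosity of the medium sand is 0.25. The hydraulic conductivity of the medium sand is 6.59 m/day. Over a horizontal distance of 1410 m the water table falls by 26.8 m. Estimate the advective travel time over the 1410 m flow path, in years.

7.70

Hydraulic gradient i = Δh / L = 26.8 / 1410 = 0.01901.
Darcy flux q = K · i = 6.590 × 0.01901 = 0.1253 m/day.
Seepage velocity v = q / n_e = 0.1253 / 0.25 = 0.5010 m/day.
Travel time t = L / v = 1410 / 0.5010 = 2814 days = 7.705 years.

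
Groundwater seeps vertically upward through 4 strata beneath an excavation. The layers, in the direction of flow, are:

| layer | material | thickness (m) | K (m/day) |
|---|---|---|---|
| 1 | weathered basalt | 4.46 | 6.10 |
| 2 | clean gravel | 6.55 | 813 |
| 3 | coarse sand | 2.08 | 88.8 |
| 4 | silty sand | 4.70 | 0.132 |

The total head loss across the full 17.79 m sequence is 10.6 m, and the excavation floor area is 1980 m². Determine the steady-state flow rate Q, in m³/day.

577

Flow is perpendicular to layering, so the layers act in series and the equivalent K is the thickness-weighted harmonic mean.
Total thickness L = 4.46 + 6.55 + 2.08 + 4.70 = 17.79 m.
Σ(b_i/K_i) = 4.46/6.10 + 6.55/813 + 2.08/88.8 + 4.70/0.132 = 36.37 d.
K_eq = L / Σ(b_i/K_i) = 17.79 / 36.37 = 0.4892 m/day.
Q = K_eq · A · (Δh/L) = 0.4892 × 1980 × (10.6/17.79) = 577.1 m³/day.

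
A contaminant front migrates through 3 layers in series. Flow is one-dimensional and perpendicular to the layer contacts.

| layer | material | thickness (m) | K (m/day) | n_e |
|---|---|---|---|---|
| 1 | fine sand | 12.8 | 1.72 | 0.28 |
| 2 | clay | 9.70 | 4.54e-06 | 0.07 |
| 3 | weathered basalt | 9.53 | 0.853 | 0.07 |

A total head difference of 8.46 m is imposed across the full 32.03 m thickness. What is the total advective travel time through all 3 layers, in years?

With flow normal to the layers, continuity requires the same specific discharge q through every layer.
Σ(b_i/K_i) = 12.8/1.72 + 9.70/4.54e-06 + 9.53/0.853 = 2.137e+06 d.
q = Δh / Σ(b_i/K_i) = 8.46 / 2.137e+06 = 3.960e-06 m/day.
In each layer the seepage velocity is v_i = q/n_i, so the layer transit time is t_i = b_i·n_i / q:
  layer 1 (fine sand): t_1 = 12.8 × 0.28 / 3.960e-06 = 9.051e+05 d
  layer 2 (clay): t_2 = 9.70 × 0.07 / 3.960e-06 = 1.715e+05 d
  layer 3 (weathered basalt): t_3 = 9.53 × 0.07 / 3.960e-06 = 1.685e+05 d
Total t = Σ t_i = 1.245e+06 days = 3409 years.

3410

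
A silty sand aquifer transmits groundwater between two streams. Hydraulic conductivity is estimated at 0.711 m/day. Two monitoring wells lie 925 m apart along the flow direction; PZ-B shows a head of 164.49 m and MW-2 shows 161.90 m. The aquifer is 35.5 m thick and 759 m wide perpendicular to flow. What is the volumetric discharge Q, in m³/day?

53.6

Cross-sectional area A = 759 × 35.5 = 26944 m².
Hydraulic gradient i = (164.49 − 161.90) / 925 = 2.59 / 925 = 0.002800.
Darcy's law: Q = K · A · i = 0.7110 × 26944 × 0.002800 = 53.64 m³/day.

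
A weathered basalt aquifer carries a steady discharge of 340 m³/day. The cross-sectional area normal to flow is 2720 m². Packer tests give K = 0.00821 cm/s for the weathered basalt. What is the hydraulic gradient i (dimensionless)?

0.0176

Convert K: 0.00821 cm/s × 864 = 7.093 m/day.
From Q = K·A·i, i = Q / (K·A) = 340 / (7.093 × 2720) = 0.01762.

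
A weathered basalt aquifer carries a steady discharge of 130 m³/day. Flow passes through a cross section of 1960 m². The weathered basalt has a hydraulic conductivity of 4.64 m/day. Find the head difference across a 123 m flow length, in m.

1.76

From Q = K·A·i, i = Q / (K·A) = 130 / (4.640 × 1960) = 0.01429.
Head loss Δh = i · L = 0.01429 × 123 = 1.758 m.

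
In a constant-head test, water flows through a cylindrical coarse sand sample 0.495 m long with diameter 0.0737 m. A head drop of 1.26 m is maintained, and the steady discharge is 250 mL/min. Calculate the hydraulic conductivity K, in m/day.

33.2

Cross-sectional area A = π·(d/2)² = π × (0.0737/2)² = 0.004266 m².
Convert discharge: 250 mL/min = 4.167e-06 m³/s.
Darcy's law rearranged: K = Q·L / (A·Δh) = 4.167e-06 × 0.495 / (0.004266 × 1.26) = 0.0003837 m/s = 33.15 m/day.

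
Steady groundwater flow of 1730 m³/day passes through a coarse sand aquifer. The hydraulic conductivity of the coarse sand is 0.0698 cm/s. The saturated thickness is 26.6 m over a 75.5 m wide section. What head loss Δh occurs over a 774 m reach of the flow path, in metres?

Convert K: 0.0698 cm/s × 864 = 60.31 m/day.
Cross-sectional area A = 75.5 × 26.6 = 2008 m².
From Q = K·A·i, i = Q / (K·A) = 1730 / (60.31 × 2008) = 0.01428.
Head loss Δh = i · L = 0.01428 × 774 = 11.06 m.

11.1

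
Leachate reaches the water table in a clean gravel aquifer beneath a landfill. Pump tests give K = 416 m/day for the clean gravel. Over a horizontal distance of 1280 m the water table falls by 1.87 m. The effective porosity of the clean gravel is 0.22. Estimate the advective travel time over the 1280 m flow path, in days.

Hydraulic gradient i = Δh / L = 1.87 / 1280 = 0.001461.
Darcy flux q = K · i = 416.0 × 0.001461 = 0.6078 m/day.
Seepage velocity v = q / n_e = 0.6078 / 0.22 = 2.763 m/day.
Travel time t = L / v = 1280 / 2.763 = 463.3 days.

463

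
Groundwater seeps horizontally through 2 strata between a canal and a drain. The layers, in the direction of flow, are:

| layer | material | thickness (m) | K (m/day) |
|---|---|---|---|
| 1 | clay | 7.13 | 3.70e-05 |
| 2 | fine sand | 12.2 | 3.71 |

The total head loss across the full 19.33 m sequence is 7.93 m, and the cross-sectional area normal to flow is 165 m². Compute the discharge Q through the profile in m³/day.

Flow is perpendicular to layering, so the layers act in series and the equivalent K is the thickness-weighted harmonic mean.
Total thickness L = 7.13 + 12.2 = 19.33 m.
Σ(b_i/K_i) = 7.13/3.70e-05 + 12.2/3.71 = 1.927e+05 d.
K_eq = L / Σ(b_i/K_i) = 19.33 / 1.927e+05 = 0.0001003 m/day.
Q = K_eq · A · (Δh/L) = 0.0001003 × 165 × (7.93/19.33) = 0.006790 m³/day.

0.00679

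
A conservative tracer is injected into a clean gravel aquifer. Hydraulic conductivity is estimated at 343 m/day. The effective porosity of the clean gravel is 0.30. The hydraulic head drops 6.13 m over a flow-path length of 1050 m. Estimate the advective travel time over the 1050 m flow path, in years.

0.431

Hydraulic gradient i = Δh / L = 6.13 / 1050 = 0.005838.
Darcy flux q = K · i = 343.0 × 0.005838 = 2.002 m/day.
Seepage velocity v = q / n_e = 2.002 / 0.30 = 6.675 m/day.
Travel time t = L / v = 1050 / 6.675 = 157.3 days = 0.4307 years.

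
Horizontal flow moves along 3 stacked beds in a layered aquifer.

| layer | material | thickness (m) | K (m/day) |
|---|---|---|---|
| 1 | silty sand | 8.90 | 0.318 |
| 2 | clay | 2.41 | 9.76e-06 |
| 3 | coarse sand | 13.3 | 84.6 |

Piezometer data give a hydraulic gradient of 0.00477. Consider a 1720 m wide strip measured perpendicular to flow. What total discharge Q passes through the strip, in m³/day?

9250

Flow is parallel to layering, so each bed carries its own Darcy discharge and the transmissivities add.
Σ(K_i·b_i) = 0.318×8.90 + 9.76e-06×2.41 + 84.6×13.3 = 1128 m²/day.
Hydraulic gradient i = 0.00477.
Q = Σ(K_i·b_i) · W · i = 1128 × 1720 × 0.004770 = 9255 m³/day.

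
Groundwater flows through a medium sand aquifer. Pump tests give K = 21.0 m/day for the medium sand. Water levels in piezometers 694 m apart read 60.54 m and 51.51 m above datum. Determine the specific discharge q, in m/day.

0.273

Hydraulic gradient i = (60.54 − 51.51) / 694 = 9.03 / 694 = 0.01301.
Specific discharge q = K · i = 21.00 × 0.01301 = 0.2732 m/day.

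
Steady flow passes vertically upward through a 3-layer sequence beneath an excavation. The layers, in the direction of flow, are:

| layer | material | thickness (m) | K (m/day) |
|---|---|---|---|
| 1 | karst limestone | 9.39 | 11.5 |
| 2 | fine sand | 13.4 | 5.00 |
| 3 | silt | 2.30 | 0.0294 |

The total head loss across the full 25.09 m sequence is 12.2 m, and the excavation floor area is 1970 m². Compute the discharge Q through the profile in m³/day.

Flow is perpendicular to layering, so the layers act in series and the equivalent K is the thickness-weighted harmonic mean.
Total thickness L = 9.39 + 13.4 + 2.30 = 25.09 m.
Σ(b_i/K_i) = 9.39/11.5 + 13.4/5.00 + 2.30/0.0294 = 81.73 d.
K_eq = L / Σ(b_i/K_i) = 25.09 / 81.73 = 0.3070 m/day.
Q = K_eq · A · (Δh/L) = 0.3070 × 1970 × (12.2/25.09) = 294.1 m³/day.

294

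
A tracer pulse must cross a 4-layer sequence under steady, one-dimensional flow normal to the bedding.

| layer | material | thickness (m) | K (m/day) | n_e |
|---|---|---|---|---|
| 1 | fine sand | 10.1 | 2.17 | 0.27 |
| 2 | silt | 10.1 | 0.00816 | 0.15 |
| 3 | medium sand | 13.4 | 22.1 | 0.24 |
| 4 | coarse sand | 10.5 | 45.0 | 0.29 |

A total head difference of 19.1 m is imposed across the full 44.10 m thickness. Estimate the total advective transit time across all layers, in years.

1.87

With flow normal to the layers, continuity requires the same specific discharge q through every layer.
Σ(b_i/K_i) = 10.1/2.17 + 10.1/0.00816 + 13.4/22.1 + 10.5/45.0 = 1243 d.
q = Δh / Σ(b_i/K_i) = 19.1 / 1243 = 0.01536 m/day.
In each layer the seepage velocity is v_i = q/n_i, so the layer transit time is t_i = b_i·n_i / q:
  layer 1 (fine sand): t_1 = 10.1 × 0.27 / 0.01536 = 177.5 d
  layer 2 (silt): t_2 = 10.1 × 0.15 / 0.01536 = 98.61 d
  layer 3 (medium sand): t_3 = 13.4 × 0.24 / 0.01536 = 209.3 d
  layer 4 (coarse sand): t_4 = 10.5 × 0.29 / 0.01536 = 198.2 d
Total t = Σ t_i = 683.7 days = 1.872 years.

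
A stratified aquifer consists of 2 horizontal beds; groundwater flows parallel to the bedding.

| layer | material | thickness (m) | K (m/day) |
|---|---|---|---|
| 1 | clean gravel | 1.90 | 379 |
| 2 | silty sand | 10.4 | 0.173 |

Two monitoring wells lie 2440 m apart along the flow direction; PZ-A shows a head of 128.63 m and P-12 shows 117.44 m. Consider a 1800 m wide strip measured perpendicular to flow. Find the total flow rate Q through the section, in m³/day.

Flow is parallel to layering, so each bed carries its own Darcy discharge and the transmissivities add.
Σ(K_i·b_i) = 379×1.90 + 0.173×10.4 = 721.9 m²/day.
Hydraulic gradient i = (128.63 − 117.44) / 2440 = 11.19 / 2440 = 0.004586.
Q = Σ(K_i·b_i) · W · i = 721.9 × 1800 × 0.004586 = 5959 m³/day.

5960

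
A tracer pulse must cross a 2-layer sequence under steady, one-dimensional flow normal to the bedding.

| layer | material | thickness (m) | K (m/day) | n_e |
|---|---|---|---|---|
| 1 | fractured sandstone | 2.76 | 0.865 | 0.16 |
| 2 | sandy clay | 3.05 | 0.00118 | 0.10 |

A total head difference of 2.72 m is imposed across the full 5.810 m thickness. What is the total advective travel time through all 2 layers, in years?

1.94

With flow normal to the layers, continuity requires the same specific discharge q through every layer.
Σ(b_i/K_i) = 2.76/0.865 + 3.05/0.00118 = 2588 d.
q = Δh / Σ(b_i/K_i) = 2.72 / 2588 = 0.001051 m/day.
In each layer the seepage velocity is v_i = q/n_i, so the layer transit time is t_i = b_i·n_i / q:
  layer 1 (fractured sandstone): t_1 = 2.76 × 0.16 / 0.001051 = 420.2 d
  layer 2 (sandy clay): t_2 = 3.05 × 0.10 / 0.001051 = 290.2 d
Total t = Σ t_i = 710.4 days = 1.945 years.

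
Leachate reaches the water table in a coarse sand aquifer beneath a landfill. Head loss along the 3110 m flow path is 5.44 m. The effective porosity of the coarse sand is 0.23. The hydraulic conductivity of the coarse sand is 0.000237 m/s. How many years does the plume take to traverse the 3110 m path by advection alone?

54.7

Convert K: 0.000237 m/s × 86400 = 20.48 m/day.
Hydraulic gradient i = Δh / L = 5.44 / 3110 = 0.001749.
Darcy flux q = K · i = 20.48 × 0.001749 = 0.03582 m/day.
Seepage velocity v = q / n_e = 0.03582 / 0.23 = 0.1557 m/day.
Travel time t = L / v = 3110 / 0.1557 = 19970 days = 54.68 years.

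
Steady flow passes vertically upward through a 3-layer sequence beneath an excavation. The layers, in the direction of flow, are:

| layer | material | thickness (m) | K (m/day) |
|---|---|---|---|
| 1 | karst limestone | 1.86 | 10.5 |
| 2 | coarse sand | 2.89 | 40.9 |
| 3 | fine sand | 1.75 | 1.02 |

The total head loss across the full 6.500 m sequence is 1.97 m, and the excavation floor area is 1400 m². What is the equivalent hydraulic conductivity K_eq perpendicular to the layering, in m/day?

Flow is perpendicular to layering, so the layers act in series and the equivalent K is the thickness-weighted harmonic mean.
Total thickness L = 1.86 + 2.89 + 1.75 = 6.500 m.
Σ(b_i/K_i) = 1.86/10.5 + 2.89/40.9 + 1.75/1.02 = 1.963 d.
K_eq = L / Σ(b_i/K_i) = 6.500 / 1.963 = 3.310 m/day.

3.31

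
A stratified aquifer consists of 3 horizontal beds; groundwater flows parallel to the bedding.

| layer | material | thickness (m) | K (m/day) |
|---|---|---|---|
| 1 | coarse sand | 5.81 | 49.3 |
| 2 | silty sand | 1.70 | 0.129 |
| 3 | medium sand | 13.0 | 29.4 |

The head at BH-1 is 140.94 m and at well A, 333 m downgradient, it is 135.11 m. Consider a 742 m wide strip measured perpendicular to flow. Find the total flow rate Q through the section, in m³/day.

Flow is parallel to layering, so each bed carries its own Darcy discharge and the transmissivities add.
Σ(K_i·b_i) = 49.3×5.81 + 0.129×1.70 + 29.4×13.0 = 668.9 m²/day.
Hydraulic gradient i = (140.94 − 135.11) / 333 = 5.83 / 333 = 0.01751.
Q = Σ(K_i·b_i) · W · i = 668.9 × 742 × 0.01751 = 8689 m³/day.

8690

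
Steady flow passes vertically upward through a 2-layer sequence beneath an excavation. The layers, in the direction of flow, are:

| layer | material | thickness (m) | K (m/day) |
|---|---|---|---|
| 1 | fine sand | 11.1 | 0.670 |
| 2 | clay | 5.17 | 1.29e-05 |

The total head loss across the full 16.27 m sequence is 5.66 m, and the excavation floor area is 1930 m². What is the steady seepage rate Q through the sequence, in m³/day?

0.0273

Flow is perpendicular to layering, so the layers act in series and the equivalent K is the thickness-weighted harmonic mean.
Total thickness L = 11.1 + 5.17 = 16.27 m.
Σ(b_i/K_i) = 11.1/0.670 + 5.17/1.29e-05 = 4.008e+05 d.
K_eq = L / Σ(b_i/K_i) = 16.27 / 4.008e+05 = 4.059e-05 m/day.
Q = K_eq · A · (Δh/L) = 4.059e-05 × 1930 × (5.66/16.27) = 0.02726 m³/day.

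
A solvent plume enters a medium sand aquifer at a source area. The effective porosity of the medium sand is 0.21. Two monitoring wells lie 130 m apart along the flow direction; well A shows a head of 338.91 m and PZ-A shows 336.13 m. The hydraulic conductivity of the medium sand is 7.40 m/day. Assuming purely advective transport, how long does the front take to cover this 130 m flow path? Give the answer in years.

Hydraulic gradient i = (338.91 − 336.13) / 130 = 2.78 / 130 = 0.02138.
Darcy flux q = K · i = 7.400 × 0.02138 = 0.1582 m/day.
Seepage velocity v = q / n_e = 0.1582 / 0.21 = 0.7536 m/day.
Travel time t = L / v = 130 / 0.7536 = 172.5 days = 0.4723 years.

0.472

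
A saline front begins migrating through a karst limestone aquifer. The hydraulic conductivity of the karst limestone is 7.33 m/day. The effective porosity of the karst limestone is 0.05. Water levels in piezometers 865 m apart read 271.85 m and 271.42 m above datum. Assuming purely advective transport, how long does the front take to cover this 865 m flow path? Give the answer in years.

Hydraulic gradient i = (271.85 − 271.42) / 865 = 0.43 / 865 = 0.0004971.
Darcy flux q = K · i = 7.330 × 0.0004971 = 0.003644 m/day.
Seepage velocity v = q / n_e = 0.003644 / 0.05 = 0.07288 m/day.
Travel time t = L / v = 865 / 0.07288 = 11869 days = 32.50 years.

32.5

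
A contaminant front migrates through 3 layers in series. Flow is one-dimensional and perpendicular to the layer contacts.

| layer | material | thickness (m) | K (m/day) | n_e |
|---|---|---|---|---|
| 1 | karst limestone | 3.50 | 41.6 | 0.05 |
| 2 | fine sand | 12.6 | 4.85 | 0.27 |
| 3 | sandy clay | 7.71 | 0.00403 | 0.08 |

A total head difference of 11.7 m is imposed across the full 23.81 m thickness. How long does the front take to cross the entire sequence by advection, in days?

687

With flow normal to the layers, continuity requires the same specific discharge q through every layer.
Σ(b_i/K_i) = 3.50/41.6 + 12.6/4.85 + 7.71/0.00403 = 1916 d.
q = Δh / Σ(b_i/K_i) = 11.7 / 1916 = 0.006107 m/day.
In each layer the seepage velocity is v_i = q/n_i, so the layer transit time is t_i = b_i·n_i / q:
  layer 1 (karst limestone): t_1 = 3.50 × 0.05 / 0.006107 = 28.66 d
  layer 2 (fine sand): t_2 = 12.6 × 0.27 / 0.006107 = 557.1 d
  layer 3 (sandy clay): t_3 = 7.71 × 0.08 / 0.006107 = 101.0 d
Total t = Σ t_i = 686.7 days.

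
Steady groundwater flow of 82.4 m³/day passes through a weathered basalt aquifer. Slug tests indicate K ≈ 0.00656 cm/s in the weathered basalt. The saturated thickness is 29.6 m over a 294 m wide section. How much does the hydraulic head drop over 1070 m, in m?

Convert K: 0.00656 cm/s × 864 = 5.668 m/day.
Cross-sectional area A = 294 × 29.6 = 8702 m².
From Q = K·A·i, i = Q / (K·A) = 82.4 / (5.668 × 8702) = 0.001671.
Head loss Δh = i · L = 0.001671 × 1070 = 1.788 m.

1.79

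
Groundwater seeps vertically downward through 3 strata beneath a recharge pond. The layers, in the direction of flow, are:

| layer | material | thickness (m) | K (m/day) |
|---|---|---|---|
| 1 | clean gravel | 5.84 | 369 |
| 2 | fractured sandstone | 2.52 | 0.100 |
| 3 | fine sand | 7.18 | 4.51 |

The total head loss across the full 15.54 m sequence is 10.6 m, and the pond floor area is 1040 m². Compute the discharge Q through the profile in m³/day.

411

Flow is perpendicular to layering, so the layers act in series and the equivalent K is the thickness-weighted harmonic mean.
Total thickness L = 5.84 + 2.52 + 7.18 = 15.54 m.
Σ(b_i/K_i) = 5.84/369 + 2.52/0.100 + 7.18/4.51 = 26.81 d.
K_eq = L / Σ(b_i/K_i) = 15.54 / 26.81 = 0.5797 m/day.
Q = K_eq · A · (Δh/L) = 0.5797 × 1040 × (10.6/15.54) = 411.2 m³/day.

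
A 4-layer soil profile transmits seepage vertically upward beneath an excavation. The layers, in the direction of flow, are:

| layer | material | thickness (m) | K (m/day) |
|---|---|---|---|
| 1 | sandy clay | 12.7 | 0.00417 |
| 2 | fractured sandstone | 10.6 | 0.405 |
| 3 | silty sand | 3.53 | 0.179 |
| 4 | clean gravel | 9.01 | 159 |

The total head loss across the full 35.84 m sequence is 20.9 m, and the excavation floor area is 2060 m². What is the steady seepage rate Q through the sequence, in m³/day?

Flow is perpendicular to layering, so the layers act in series and the equivalent K is the thickness-weighted harmonic mean.
Total thickness L = 12.7 + 10.6 + 3.53 + 9.01 = 35.84 m.
Σ(b_i/K_i) = 12.7/0.00417 + 10.6/0.405 + 3.53/0.179 + 9.01/159 = 3092 d.
K_eq = L / Σ(b_i/K_i) = 35.84 / 3092 = 0.01159 m/day.
Q = K_eq · A · (Δh/L) = 0.01159 × 2060 × (20.9/35.84) = 13.93 m³/day.

13.9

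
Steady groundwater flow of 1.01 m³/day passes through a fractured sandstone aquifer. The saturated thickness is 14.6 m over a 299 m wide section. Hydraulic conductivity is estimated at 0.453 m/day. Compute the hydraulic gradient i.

Cross-sectional area A = 299 × 14.6 = 4365 m².
From Q = K·A·i, i = Q / (K·A) = 1.01 / (0.4530 × 4365) = 0.0005107.

0.000511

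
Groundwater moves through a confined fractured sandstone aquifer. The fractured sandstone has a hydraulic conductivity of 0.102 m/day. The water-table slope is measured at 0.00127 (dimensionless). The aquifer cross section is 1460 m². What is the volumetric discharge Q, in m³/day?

0.189

Hydraulic gradient i = 0.00127.
Darcy's law: Q = K · A · i = 0.1020 × 1460 × 0.001270 = 0.1891 m³/day.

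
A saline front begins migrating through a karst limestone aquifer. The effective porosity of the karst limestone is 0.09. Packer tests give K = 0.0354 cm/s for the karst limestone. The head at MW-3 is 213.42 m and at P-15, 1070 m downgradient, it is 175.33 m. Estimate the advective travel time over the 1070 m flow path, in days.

Convert K: 0.0354 cm/s × 864 = 30.59 m/day.
Hydraulic gradient i = (213.42 − 175.33) / 1070 = 38.09 / 1070 = 0.03560.
Darcy flux q = K · i = 30.59 × 0.03560 = 1.089 m/day.
Seepage velocity v = q / n_e = 1.089 / 0.09 = 12.10 m/day.
Travel time t = L / v = 1070 / 12.10 = 88.45 days.

88.4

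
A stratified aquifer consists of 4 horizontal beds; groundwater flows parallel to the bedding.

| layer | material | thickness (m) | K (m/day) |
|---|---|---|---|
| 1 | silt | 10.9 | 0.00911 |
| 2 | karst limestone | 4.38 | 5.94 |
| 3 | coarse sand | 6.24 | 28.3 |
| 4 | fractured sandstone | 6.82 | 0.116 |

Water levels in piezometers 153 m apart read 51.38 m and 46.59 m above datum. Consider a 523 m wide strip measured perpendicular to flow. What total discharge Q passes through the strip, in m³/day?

3330

Flow is parallel to layering, so each bed carries its own Darcy discharge and the transmissivities add.
Σ(K_i·b_i) = 0.00911×10.9 + 5.94×4.38 + 28.3×6.24 + 0.116×6.82 = 203.5 m²/day.
Hydraulic gradient i = (51.38 − 46.59) / 153 = 4.79 / 153 = 0.03131.
Q = Σ(K_i·b_i) · W · i = 203.5 × 523 × 0.03131 = 3332 m³/day.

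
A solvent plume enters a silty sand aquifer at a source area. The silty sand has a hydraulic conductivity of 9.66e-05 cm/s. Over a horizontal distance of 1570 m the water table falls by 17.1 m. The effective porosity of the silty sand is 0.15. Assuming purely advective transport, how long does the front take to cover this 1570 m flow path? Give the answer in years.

Convert K: 9.66e-05 cm/s × 864 = 0.08346 m/day.
Hydraulic gradient i = Δh / L = 17.1 / 1570 = 0.01089.
Darcy flux q = K · i = 0.08346 × 0.01089 = 0.0009090 m/day.
Seepage velocity v = q / n_e = 0.0009090 / 0.15 = 0.006060 m/day.
Travel time t = L / v = 1570 / 0.006060 = 2.591e+05 days = 709.3 years.

709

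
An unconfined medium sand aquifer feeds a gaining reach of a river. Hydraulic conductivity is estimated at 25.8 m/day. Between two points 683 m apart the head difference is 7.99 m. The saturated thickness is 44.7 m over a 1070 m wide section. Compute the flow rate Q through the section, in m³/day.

14400

Cross-sectional area A = 1070 × 44.7 = 47829 m².
Hydraulic gradient i = Δh / L = 7.99 / 683 = 0.01170.
Darcy's law: Q = K · A · i = 25.80 × 47829 × 0.01170 = 14436 m³/day.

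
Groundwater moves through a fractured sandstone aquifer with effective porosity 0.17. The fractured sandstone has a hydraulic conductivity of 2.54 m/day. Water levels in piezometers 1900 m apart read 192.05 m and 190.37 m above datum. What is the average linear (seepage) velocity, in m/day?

Hydraulic gradient i = (192.05 − 190.37) / 1900 = 1.68 / 1900 = 0.0008842.
Darcy flux q = K · i = 2.540 × 0.0008842 = 0.002246 m/day.
Seepage velocity v = q / n_e = 0.002246 / 0.17 = 0.01321 m/day.

0.0132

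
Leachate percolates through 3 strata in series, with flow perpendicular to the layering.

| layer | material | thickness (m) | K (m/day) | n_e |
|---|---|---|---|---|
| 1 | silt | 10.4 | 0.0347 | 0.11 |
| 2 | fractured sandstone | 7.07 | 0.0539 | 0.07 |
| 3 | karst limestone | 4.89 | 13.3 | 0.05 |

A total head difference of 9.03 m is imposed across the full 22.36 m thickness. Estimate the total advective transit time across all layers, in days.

With flow normal to the layers, continuity requires the same specific discharge q through every layer.
Σ(b_i/K_i) = 10.4/0.0347 + 7.07/0.0539 + 4.89/13.3 = 431.2 d.
q = Δh / Σ(b_i/K_i) = 9.03 / 431.2 = 0.02094 m/day.
In each layer the seepage velocity is v_i = q/n_i, so the layer transit time is t_i = b_i·n_i / q:
  layer 1 (silt): t_1 = 10.4 × 0.11 / 0.02094 = 54.63 d
  layer 2 (fractured sandstone): t_2 = 7.07 × 0.07 / 0.02094 = 23.64 d
  layer 3 (karst limestone): t_3 = 4.89 × 0.05 / 0.02094 = 11.68 d
Total t = Σ t_i = 89.95 days.

89.9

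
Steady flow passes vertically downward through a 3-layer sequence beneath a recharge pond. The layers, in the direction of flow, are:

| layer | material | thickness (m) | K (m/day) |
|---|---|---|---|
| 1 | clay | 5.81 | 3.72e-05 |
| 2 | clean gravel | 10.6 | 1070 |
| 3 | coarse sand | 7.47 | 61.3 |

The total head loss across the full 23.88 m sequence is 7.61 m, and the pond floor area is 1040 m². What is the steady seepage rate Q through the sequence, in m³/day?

0.0507

Flow is perpendicular to layering, so the layers act in series and the equivalent K is the thickness-weighted harmonic mean.
Total thickness L = 5.81 + 10.6 + 7.47 = 23.88 m.
Σ(b_i/K_i) = 5.81/3.72e-05 + 10.6/1070 + 7.47/61.3 = 1.562e+05 d.
K_eq = L / Σ(b_i/K_i) = 23.88 / 1.562e+05 = 0.0001529 m/day.
Q = K_eq · A · (Δh/L) = 0.0001529 × 1040 × (7.61/23.88) = 0.05067 m³/day.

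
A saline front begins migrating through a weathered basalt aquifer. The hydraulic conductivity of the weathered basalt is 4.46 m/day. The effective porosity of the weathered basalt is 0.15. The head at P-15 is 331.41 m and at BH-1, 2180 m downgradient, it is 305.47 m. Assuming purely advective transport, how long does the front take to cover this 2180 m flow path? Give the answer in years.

Hydraulic gradient i = (331.41 − 305.47) / 2180 = 25.94 / 2180 = 0.01190.
Darcy flux q = K · i = 4.460 × 0.01190 = 0.05307 m/day.
Seepage velocity v = q / n_e = 0.05307 / 0.15 = 0.3538 m/day.
Travel time t = L / v = 2180 / 0.3538 = 6162 days = 16.87 years.

16.9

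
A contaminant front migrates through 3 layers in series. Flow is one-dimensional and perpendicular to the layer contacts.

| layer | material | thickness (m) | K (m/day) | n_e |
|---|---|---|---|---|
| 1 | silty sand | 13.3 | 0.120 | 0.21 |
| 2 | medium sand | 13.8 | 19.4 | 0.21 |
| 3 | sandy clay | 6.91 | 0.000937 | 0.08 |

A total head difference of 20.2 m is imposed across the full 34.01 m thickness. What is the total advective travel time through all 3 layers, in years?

With flow normal to the layers, continuity requires the same specific discharge q through every layer.
Σ(b_i/K_i) = 13.3/0.120 + 13.8/19.4 + 6.91/0.000937 = 7486 d.
q = Δh / Σ(b_i/K_i) = 20.2 / 7486 = 0.002698 m/day.
In each layer the seepage velocity is v_i = q/n_i, so the layer transit time is t_i = b_i·n_i / q:
  layer 1 (silty sand): t_1 = 13.3 × 0.21 / 0.002698 = 1035 d
  layer 2 (medium sand): t_2 = 13.8 × 0.21 / 0.002698 = 1074 d
  layer 3 (sandy clay): t_3 = 6.91 × 0.08 / 0.002698 = 204.9 d
Total t = Σ t_i = 2314 days = 6.335 years.

6.34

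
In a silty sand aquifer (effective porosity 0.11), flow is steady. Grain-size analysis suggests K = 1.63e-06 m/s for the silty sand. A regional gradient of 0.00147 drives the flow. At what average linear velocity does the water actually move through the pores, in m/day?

Convert K: 1.63e-06 m/s × 86400 = 0.1408 m/day.
Hydraulic gradient i = 0.00147.
Darcy flux q = K · i = 0.1408 × 0.001470 = 0.0002070 m/day.
Seepage velocity v = q / n_e = 0.0002070 / 0.11 = 0.001882 m/day.

0.00188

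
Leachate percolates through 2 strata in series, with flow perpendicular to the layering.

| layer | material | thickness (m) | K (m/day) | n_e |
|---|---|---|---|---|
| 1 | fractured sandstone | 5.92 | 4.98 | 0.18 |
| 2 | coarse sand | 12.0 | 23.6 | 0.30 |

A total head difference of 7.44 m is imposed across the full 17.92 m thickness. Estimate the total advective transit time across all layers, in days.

With flow normal to the layers, continuity requires the same specific discharge q through every layer.
Σ(b_i/K_i) = 5.92/4.98 + 12.0/23.6 = 1.697 d.
q = Δh / Σ(b_i/K_i) = 7.44 / 1.697 = 4.384 m/day.
In each layer the seepage velocity is v_i = q/n_i, so the layer transit time is t_i = b_i·n_i / q:
  layer 1 (fractured sandstone): t_1 = 5.92 × 0.18 / 4.384 = 0.2431 d
  layer 2 (coarse sand): t_2 = 12.0 × 0.30 / 4.384 = 0.8212 d
Total t = Σ t_i = 1.064 days.

1.06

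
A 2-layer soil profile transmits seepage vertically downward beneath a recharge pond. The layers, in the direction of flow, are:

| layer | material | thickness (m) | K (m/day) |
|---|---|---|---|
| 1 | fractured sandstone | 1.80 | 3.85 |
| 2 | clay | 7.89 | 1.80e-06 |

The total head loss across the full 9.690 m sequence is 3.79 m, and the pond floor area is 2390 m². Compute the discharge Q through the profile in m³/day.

0.00207

Flow is perpendicular to layering, so the layers act in series and the equivalent K is the thickness-weighted harmonic mean.
Total thickness L = 1.80 + 7.89 = 9.690 m.
Σ(b_i/K_i) = 1.80/3.85 + 7.89/1.80e-06 = 4.383e+06 d.
K_eq = L / Σ(b_i/K_i) = 9.690 / 4.383e+06 = 2.211e-06 m/day.
Q = K_eq · A · (Δh/L) = 2.211e-06 × 2390 × (3.79/9.690) = 0.002066 m³/day.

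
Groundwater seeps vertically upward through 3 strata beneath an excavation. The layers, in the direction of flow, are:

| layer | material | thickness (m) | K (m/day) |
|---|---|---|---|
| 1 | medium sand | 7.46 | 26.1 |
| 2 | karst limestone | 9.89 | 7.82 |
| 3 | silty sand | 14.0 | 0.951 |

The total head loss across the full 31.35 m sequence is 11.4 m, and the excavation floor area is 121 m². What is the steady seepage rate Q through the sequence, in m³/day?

84.8

Flow is perpendicular to layering, so the layers act in series and the equivalent K is the thickness-weighted harmonic mean.
Total thickness L = 7.46 + 9.89 + 14.0 = 31.35 m.
Σ(b_i/K_i) = 7.46/26.1 + 9.89/7.82 + 14.0/0.951 = 16.27 d.
K_eq = L / Σ(b_i/K_i) = 31.35 / 16.27 = 1.927 m/day.
Q = K_eq · A · (Δh/L) = 1.927 × 121 × (11.4/31.35) = 84.77 m³/day.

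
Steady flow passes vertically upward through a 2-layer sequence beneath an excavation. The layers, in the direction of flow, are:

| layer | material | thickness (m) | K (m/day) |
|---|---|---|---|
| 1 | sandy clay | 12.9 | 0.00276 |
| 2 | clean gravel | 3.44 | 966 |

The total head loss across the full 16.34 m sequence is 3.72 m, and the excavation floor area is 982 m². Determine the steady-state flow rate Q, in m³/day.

Flow is perpendicular to layering, so the layers act in series and the equivalent K is the thickness-weighted harmonic mean.
Total thickness L = 12.9 + 3.44 = 16.34 m.
Σ(b_i/K_i) = 12.9/0.00276 + 3.44/966 = 4674 d.
K_eq = L / Σ(b_i/K_i) = 16.34 / 4674 = 0.003496 m/day.
Q = K_eq · A · (Δh/L) = 0.003496 × 982 × (3.72/16.34) = 0.7816 m³/day.

0.782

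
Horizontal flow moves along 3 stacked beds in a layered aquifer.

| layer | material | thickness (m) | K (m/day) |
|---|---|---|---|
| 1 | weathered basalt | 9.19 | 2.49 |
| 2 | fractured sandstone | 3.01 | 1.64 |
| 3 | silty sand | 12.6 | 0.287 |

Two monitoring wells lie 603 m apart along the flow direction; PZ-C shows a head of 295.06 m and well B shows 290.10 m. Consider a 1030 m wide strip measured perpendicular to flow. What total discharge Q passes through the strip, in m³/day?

266

Flow is parallel to layering, so each bed carries its own Darcy discharge and the transmissivities add.
Σ(K_i·b_i) = 2.49×9.19 + 1.64×3.01 + 0.287×12.6 = 31.44 m²/day.
Hydraulic gradient i = (295.06 − 290.10) / 603 = 4.96 / 603 = 0.008226.
Q = Σ(K_i·b_i) · W · i = 31.44 × 1030 × 0.008226 = 266.3 m³/day.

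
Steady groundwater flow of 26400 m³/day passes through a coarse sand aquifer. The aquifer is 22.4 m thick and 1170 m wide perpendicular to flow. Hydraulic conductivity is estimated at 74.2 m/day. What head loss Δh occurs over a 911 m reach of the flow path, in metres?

12.4

Cross-sectional area A = 1170 × 22.4 = 26208 m².
From Q = K·A·i, i = Q / (K·A) = 26400 / (74.20 × 26208) = 0.01358.
Head loss Δh = i · L = 0.01358 × 911 = 12.37 m.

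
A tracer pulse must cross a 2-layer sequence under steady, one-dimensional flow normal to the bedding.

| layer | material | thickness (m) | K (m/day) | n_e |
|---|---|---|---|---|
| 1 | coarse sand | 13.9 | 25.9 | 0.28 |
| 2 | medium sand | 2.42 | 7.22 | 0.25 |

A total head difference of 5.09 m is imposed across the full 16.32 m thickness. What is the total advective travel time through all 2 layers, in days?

With flow normal to the layers, continuity requires the same specific discharge q through every layer.
Σ(b_i/K_i) = 13.9/25.9 + 2.42/7.22 = 0.8719 d.
q = Δh / Σ(b_i/K_i) = 5.09 / 0.8719 = 5.838 m/day.
In each layer the seepage velocity is v_i = q/n_i, so the layer transit time is t_i = b_i·n_i / q:
  layer 1 (coarse sand): t_1 = 13.9 × 0.28 / 5.838 = 0.6667 d
  layer 2 (medium sand): t_2 = 2.42 × 0.25 / 5.838 = 0.1036 d
Total t = Σ t_i = 0.7703 days.

0.770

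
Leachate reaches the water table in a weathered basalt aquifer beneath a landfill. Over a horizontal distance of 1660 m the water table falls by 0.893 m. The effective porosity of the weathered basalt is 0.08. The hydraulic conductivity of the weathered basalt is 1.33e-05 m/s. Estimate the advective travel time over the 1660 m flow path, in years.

588

Convert K: 1.33e-05 m/s × 86400 = 1.149 m/day.
Hydraulic gradient i = Δh / L = 0.893 / 1660 = 0.0005380.
Darcy flux q = K · i = 1.149 × 0.0005380 = 0.0006182 m/day.
Seepage velocity v = q / n_e = 0.0006182 / 0.08 = 0.007727 m/day.
Travel time t = L / v = 1660 / 0.007727 = 2.148e+05 days = 588.2 years.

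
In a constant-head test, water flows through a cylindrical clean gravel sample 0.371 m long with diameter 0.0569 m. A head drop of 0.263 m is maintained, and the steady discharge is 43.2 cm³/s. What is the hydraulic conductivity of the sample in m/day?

Cross-sectional area A = π·(d/2)² = π × (0.0569/2)² = 0.002543 m².
Convert discharge: 43.2 cm³/s = 4.320e-05 m³/s.
Darcy's law rearranged: K = Q·L / (A·Δh) = 4.320e-05 × 0.371 / (0.002543 × 0.263) = 0.02397 m/s = 2071 m/day.

2070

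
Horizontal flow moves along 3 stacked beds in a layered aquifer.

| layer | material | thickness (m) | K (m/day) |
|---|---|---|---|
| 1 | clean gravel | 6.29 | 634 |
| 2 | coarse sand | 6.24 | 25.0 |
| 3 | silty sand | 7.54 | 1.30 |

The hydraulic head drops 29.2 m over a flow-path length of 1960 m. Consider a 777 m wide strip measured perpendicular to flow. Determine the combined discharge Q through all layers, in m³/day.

Flow is parallel to layering, so each bed carries its own Darcy discharge and the transmissivities add.
Σ(K_i·b_i) = 634×6.29 + 25.0×6.24 + 1.30×7.54 = 4154 m²/day.
Hydraulic gradient i = Δh / L = 29.2 / 1960 = 0.01490.
Q = Σ(K_i·b_i) · W · i = 4154 × 777 × 0.01490 = 48082 m³/day.

48100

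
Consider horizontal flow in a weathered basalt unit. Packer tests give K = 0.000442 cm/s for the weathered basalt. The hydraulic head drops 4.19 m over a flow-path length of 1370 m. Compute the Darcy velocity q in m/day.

0.00117

Convert K: 0.000442 cm/s × 864 = 0.3819 m/day.
Hydraulic gradient i = Δh / L = 4.19 / 1370 = 0.003058.
Specific discharge q = K · i = 0.3819 × 0.003058 = 0.001168 m/day.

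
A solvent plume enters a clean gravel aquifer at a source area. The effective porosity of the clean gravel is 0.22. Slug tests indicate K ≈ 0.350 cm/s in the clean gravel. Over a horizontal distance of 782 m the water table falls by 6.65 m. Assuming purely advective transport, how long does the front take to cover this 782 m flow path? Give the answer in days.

Convert K: 0.350 cm/s × 864 = 302.4 m/day.
Hydraulic gradient i = Δh / L = 6.65 / 782 = 0.008504.
Darcy flux q = K · i = 302.4 × 0.008504 = 2.572 m/day.
Seepage velocity v = q / n_e = 2.572 / 0.22 = 11.69 m/day.
Travel time t = L / v = 782 / 11.69 = 66.90 days.

66.9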